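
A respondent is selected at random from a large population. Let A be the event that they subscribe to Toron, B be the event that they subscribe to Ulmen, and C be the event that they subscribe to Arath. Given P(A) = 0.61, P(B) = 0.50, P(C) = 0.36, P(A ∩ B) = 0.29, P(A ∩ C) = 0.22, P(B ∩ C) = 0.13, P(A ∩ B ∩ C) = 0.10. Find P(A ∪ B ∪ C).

Apply inclusion-exclusion:
P(A ∪ B ∪ C) = 0.61 + 0.50 + 0.36 − 0.29 − 0.22 − 0.13 + 0.10 = 0.93

0.93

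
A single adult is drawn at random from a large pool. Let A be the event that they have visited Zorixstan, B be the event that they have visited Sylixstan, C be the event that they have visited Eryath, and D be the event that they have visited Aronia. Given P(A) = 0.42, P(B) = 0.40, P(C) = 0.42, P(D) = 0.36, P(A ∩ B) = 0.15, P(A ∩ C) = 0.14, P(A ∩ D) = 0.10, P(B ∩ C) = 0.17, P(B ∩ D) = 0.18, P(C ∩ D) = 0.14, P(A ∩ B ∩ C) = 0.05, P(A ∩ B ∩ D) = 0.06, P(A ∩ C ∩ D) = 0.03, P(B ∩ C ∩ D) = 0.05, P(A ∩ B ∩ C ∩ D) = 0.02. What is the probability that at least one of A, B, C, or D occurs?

0.89

Inclusion–exclusion gives
P(A ∪ B ∪ C ∪ D) = 0.42 + 0.40 + 0.42 + 0.36 − 0.15 − 0.14 − 0.10 − 0.17 − 0.18 − 0.14 + 0.05 + 0.06 + 0.03 + 0.05 − 0.02 = 0.89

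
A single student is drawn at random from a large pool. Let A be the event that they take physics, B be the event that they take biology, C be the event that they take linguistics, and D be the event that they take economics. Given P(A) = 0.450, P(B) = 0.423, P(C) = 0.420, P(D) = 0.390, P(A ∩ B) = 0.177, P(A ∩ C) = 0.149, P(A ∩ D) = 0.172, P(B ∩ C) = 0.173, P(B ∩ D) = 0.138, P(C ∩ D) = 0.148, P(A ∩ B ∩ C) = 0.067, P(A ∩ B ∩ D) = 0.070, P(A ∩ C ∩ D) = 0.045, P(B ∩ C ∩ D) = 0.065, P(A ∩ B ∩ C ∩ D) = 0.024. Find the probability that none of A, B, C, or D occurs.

0.051

Inclusion–exclusion gives
P(A ∪ B ∪ C ∪ D) = 0.450 + 0.423 + 0.420 + 0.390 − 0.177 − 0.149 − 0.172 − 0.173 − 0.138 − 0.148 + 0.067 + 0.070 + 0.045 + 0.065 − 0.024 = 0.949
P(none) = 1 − 0.949 = 0.051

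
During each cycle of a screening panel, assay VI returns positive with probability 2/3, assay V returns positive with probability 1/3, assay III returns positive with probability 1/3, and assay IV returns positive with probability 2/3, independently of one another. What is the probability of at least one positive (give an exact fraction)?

P(none) = (1 − 2/3) × (1 − 1/3) × (1 − 1/3) × (1 − 2/3) = 1/3 × 2/3 × 2/3 × 1/3 = 4/81
P(at least one) = 1 − 4/81 = 77/81

77/81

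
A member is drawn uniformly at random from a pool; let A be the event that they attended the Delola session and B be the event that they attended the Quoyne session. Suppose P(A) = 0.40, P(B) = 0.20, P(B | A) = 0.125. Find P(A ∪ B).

0.55

P(A ∩ B) = P(A)·P(B|A) = 0.40 × 0.125 = 0.05
P(A ∪ B) = 0.40 + 0.20 − 0.05 = 0.55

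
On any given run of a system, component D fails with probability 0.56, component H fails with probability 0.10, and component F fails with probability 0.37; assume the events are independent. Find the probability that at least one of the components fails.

Independence gives P(none) = ∏(1 − pᵢ).
P(none) = (1 − 0.56) × (1 − 0.10) × (1 − 0.37) = 0.44 × 0.90 × 0.63 = 0.24948
P(at least one) = 1 − 0.24948 = 0.75052

0.75052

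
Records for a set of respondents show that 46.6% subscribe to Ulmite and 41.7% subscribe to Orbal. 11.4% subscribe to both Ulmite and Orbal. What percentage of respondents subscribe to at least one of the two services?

P(at least one) = 46.6 + 41.7 − 11.4 = 76.9%

76.9%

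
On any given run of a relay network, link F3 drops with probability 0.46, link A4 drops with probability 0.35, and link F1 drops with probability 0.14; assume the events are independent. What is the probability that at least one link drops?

P(none) = (1 − 0.46) × (1 − 0.35) × (1 − 0.14) = 0.54 × 0.65 × 0.86 = 0.30186
P(at least one) = 1 − 0.30186 = 0.69814

0.69814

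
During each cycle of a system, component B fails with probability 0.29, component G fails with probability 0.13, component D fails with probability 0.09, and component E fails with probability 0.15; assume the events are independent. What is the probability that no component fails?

P(none) = (1 − 0.29) × (1 − 0.13) × (1 − 0.09) × (1 − 0.15) = 0.71 × 0.87 × 0.91 × 0.85 = 0.47779095

0.47779095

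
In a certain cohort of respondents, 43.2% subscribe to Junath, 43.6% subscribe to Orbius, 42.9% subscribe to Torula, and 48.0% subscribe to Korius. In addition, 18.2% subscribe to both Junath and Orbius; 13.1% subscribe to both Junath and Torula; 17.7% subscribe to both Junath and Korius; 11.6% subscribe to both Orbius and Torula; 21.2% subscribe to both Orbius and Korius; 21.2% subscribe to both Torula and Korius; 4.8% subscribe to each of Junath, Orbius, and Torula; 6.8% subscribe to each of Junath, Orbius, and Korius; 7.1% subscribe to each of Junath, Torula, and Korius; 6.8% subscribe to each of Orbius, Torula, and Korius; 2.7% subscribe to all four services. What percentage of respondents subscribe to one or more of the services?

97.5%

Using inclusion–exclusion:
P(at least one) = 43.2 + 43.6 + 42.9 + 48.0 − 18.2 − 13.1 − 17.7 − 11.6 − 21.2 − 21.2 + 4.8 + 6.8 + 7.1 + 6.8 − 2.7 = 97.5%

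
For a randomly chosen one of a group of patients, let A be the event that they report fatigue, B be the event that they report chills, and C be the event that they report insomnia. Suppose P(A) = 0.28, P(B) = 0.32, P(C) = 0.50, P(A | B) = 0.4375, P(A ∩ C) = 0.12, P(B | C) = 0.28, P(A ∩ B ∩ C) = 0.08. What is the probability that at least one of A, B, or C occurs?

0.78

P(A ∩ B) = P(B)·P(A|B) = 0.32 × 0.4375 = 0.14
P(B ∩ C) = P(C)·P(B|C) = 0.50 × 0.28 = 0.14
Using inclusion–exclusion:
P(A ∪ B ∪ C) = 0.28 + 0.32 + 0.50 − 0.14 − 0.12 − 0.14 + 0.08 = 0.78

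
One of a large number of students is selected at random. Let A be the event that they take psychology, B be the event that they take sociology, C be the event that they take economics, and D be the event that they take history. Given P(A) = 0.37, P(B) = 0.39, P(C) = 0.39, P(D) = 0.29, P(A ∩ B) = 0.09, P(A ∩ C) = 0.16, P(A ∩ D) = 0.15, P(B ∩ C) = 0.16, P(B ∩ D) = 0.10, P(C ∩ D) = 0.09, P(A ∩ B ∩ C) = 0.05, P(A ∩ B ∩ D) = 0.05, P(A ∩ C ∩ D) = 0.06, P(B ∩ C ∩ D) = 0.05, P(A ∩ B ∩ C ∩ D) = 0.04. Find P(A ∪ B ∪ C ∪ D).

Inclusion–exclusion gives
P(A ∪ B ∪ C ∪ D) = 0.37 + 0.39 + 0.39 + 0.29 − 0.09 − 0.16 − 0.15 − 0.16 − 0.10 − 0.09 + 0.05 + 0.05 + 0.06 + 0.05 − 0.04 = 0.86

0.86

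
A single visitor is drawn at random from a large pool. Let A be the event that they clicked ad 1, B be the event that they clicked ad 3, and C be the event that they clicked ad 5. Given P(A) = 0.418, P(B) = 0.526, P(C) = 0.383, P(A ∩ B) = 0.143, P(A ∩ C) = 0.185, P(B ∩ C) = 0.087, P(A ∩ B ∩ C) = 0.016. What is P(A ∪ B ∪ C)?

Apply inclusion-exclusion:
P(A ∪ B ∪ C) = 0.418 + 0.526 + 0.383 − 0.143 − 0.185 − 0.087 + 0.016 = 0.928

0.928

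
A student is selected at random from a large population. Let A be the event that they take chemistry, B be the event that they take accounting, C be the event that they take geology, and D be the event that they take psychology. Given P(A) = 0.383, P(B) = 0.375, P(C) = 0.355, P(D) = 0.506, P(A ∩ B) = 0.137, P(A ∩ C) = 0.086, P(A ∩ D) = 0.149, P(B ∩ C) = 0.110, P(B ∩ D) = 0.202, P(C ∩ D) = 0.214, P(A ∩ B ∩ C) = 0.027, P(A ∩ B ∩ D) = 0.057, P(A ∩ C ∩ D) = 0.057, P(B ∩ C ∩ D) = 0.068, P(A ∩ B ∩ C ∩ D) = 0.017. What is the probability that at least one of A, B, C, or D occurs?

Apply inclusion-exclusion:
P(A ∪ B ∪ C ∪ D) = 0.383 + 0.375 + 0.355 + 0.506 − 0.137 − 0.086 − 0.149 − 0.110 − 0.202 − 0.214 + 0.027 + 0.057 + 0.057 + 0.068 − 0.017 = 0.913

0.913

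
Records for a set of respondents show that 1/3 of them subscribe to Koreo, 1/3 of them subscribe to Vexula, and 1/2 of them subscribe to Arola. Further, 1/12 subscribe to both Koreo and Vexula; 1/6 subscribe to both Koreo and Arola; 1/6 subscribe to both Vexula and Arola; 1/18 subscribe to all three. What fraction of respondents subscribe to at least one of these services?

29/36

Inclusion–exclusion gives
P(at least one) = 1/3 + 1/3 + 1/2 − 1/12 − 1/6 − 1/6 + 1/18 = 29/36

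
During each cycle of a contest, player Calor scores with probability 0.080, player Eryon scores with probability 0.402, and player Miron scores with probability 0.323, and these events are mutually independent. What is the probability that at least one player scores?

P(none) = (1 − 0.080) × (1 − 0.402) × (1 − 0.323) = 0.920 × 0.598 × 0.677 = 0.37245832
P(at least one) = 1 − 0.37245832 = 0.62754168

0.62754168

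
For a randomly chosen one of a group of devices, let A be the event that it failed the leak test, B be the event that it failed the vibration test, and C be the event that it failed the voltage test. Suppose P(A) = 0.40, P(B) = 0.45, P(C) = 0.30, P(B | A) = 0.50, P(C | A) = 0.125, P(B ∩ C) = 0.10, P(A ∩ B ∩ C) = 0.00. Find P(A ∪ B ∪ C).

0.80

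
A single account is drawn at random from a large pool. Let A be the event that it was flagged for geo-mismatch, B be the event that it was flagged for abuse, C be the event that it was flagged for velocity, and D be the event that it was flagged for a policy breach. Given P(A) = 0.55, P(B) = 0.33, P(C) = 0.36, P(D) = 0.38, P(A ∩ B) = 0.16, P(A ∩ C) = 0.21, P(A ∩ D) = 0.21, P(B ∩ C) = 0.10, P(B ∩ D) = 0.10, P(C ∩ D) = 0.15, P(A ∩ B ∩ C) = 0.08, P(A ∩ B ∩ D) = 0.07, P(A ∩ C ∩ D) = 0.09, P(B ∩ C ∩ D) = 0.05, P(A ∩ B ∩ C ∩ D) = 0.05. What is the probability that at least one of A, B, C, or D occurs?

0.93

Using inclusion–exclusion:
P(A ∪ B ∪ C ∪ D) = 0.55 + 0.33 + 0.36 + 0.38 − 0.16 − 0.21 − 0.21 − 0.10 − 0.10 − 0.15 + 0.08 + 0.07 + 0.09 + 0.05 − 0.05 = 0.93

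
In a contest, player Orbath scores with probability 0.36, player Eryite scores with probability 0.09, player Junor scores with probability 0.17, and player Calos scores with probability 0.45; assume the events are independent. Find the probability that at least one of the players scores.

P(none) = (1 − 0.36) × (1 − 0.09) × (1 − 0.17) × (1 − 0.45) = 0.64 × 0.91 × 0.83 × 0.55 = 0.2658656
P(at least one) = 1 − 0.2658656 = 0.7341344

0.7341344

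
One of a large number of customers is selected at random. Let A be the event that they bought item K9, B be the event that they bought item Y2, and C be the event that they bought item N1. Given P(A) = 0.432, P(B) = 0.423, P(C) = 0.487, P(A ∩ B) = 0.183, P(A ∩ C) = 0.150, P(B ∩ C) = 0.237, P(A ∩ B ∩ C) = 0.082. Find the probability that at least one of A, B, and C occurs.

By inclusion–exclusion:
P(A ∪ B ∪ C) = 0.432 + 0.423 + 0.487 − 0.183 − 0.150 − 0.237 + 0.082 = 0.854

0.854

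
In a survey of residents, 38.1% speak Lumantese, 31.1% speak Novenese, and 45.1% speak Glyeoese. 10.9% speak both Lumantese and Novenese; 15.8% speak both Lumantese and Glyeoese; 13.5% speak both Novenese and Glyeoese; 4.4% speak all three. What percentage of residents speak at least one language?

78.5%

By inclusion-exclusion,
P(at least one) = 38.1 + 31.1 + 45.1 − 10.9 − 15.8 − 13.5 + 4.4 = 78.5%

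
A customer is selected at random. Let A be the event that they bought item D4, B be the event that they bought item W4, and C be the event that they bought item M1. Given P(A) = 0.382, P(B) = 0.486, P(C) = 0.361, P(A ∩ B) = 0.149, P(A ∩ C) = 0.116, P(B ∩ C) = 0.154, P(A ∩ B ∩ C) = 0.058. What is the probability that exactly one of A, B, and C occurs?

0.565

By inclusion–exclusion (exactly-one form):
P(exactly one) = 0.382 + 0.486 + 0.361 − 2·0.149 − 2·0.116 − 2·0.154 + 3·0.058 = 0.565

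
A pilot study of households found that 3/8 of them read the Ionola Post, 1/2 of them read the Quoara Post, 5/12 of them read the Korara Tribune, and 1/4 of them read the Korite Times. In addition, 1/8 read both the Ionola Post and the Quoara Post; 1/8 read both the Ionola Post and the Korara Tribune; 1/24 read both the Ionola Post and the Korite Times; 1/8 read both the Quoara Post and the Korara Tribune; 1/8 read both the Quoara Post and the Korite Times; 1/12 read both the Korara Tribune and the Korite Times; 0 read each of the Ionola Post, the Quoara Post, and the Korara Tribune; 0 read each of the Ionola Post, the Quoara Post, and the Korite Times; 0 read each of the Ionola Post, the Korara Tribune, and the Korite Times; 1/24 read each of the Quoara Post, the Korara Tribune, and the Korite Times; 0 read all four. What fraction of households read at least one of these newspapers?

23/24

Inclusion–exclusion gives
P(≥1) = 3/8 + 1/2 + 5/12 + 1/4 − 1/8 − 1/8 − 1/24 − 1/8 − 1/8 − 1/12 + 0 + 0 + 0 + 1/24 − 0 = 23/24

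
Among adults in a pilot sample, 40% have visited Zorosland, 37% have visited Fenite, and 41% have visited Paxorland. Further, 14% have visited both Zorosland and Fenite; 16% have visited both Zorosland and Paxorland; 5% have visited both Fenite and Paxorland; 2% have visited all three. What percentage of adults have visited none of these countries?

15%

Inclusion–exclusion gives
P(union) = 40 + 37 + 41 − 14 − 16 − 5 + 2 = 85%
P(none) = 100% − 85% = 15%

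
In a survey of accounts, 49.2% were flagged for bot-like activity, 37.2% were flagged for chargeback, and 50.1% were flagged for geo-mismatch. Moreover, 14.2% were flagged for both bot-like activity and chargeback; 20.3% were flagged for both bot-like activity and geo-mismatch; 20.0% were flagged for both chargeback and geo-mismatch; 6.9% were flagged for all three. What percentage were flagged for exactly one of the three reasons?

P(exactly one) = 49.2 + 37.2 + 50.1 − 2·14.2 − 2·20.3 − 2·20.0 + 3·6.9 = 48.2%

48.2%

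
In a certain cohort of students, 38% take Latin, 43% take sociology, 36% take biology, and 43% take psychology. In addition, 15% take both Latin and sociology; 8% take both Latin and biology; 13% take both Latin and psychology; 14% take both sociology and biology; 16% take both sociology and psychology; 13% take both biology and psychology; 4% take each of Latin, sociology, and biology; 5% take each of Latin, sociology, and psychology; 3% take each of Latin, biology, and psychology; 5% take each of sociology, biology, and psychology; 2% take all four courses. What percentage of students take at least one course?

96%

Using inclusion–exclusion:
P(at least one) = 38 + 43 + 36 + 43 − 15 − 8 − 13 − 14 − 16 − 13 + 4 + 5 + 3 + 5 − 2 = 96%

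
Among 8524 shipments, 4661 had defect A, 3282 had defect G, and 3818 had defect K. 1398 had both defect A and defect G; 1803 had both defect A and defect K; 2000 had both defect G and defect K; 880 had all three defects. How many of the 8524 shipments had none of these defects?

1084

Inclusion–exclusion gives
N(≥1) = 4661 + 3282 + 3818 − 1398 − 1803 − 2000 + 880 = 7440
None: 8524 − 7440 = 1084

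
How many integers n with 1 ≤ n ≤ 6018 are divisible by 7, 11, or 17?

By inclusion–exclusion:
859 + 547 + 354 − 78 − 50 − 32 + 4 = 1604

1604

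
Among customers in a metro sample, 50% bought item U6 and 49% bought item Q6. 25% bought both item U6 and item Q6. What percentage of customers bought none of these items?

Using inclusion–exclusion:
P(≥1) = 50 + 49 − 25 = 74%
P(none) = 100% − 74% = 26%

26%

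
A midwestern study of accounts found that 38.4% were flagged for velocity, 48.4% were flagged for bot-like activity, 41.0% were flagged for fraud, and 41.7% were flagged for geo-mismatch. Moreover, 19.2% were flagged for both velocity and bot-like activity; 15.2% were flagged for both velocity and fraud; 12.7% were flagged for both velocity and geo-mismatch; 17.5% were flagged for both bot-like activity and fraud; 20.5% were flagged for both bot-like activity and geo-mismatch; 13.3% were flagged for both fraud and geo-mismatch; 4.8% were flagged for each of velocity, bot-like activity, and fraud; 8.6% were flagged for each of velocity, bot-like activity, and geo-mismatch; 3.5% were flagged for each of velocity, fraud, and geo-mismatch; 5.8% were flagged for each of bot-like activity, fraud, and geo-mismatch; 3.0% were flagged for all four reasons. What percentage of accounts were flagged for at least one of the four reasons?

90.8%

Using inclusion–exclusion:
P(union) = 38.4 + 48.4 + 41.0 + 41.7 − 19.2 − 15.2 − 12.7 − 17.5 − 20.5 − 13.3 + 4.8 + 8.6 + 3.5 + 5.8 − 3.0 = 90.8%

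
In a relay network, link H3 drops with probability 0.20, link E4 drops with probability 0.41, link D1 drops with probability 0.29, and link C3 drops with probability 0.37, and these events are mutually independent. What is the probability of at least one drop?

0.7888744

P(none) = (1 − 0.20) × (1 − 0.41) × (1 − 0.29) × (1 − 0.37) = 0.80 × 0.59 × 0.71 × 0.63 = 0.2111256
P(at least one) = 1 − 0.2111256 = 0.7888744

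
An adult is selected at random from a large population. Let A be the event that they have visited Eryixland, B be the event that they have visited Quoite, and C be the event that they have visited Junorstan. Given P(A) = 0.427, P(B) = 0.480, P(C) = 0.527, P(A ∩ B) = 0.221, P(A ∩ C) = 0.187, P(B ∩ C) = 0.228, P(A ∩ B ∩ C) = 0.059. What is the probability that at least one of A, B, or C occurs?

0.857

P(A ∪ B ∪ C) = 0.427 + 0.480 + 0.527 − 0.221 − 0.187 − 0.228 + 0.059 = 0.857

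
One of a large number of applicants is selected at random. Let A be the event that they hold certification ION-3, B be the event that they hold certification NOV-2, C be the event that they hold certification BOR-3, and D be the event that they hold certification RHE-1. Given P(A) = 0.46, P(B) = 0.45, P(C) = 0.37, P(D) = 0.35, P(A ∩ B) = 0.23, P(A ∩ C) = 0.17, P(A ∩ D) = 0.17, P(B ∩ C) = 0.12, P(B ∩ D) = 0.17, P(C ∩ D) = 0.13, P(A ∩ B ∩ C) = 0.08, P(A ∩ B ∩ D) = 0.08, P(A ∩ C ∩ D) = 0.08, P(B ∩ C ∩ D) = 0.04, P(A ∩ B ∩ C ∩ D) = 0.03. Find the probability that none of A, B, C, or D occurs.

0.11

Using inclusion–exclusion:
P(A ∪ B ∪ C ∪ D) = 0.46 + 0.45 + 0.37 + 0.35 − 0.23 − 0.17 − 0.17 − 0.12 − 0.17 − 0.13 + 0.08 + 0.08 + 0.08 + 0.04 − 0.03 = 0.89
P(none) = 1 − 0.89 = 0.11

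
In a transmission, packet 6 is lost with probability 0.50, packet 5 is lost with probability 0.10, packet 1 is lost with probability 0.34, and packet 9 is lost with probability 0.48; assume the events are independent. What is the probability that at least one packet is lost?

0.84556

P(none) = (1 − 0.50) × (1 − 0.10) × (1 − 0.34) × (1 − 0.48) = 0.50 × 0.90 × 0.66 × 0.52 = 0.15444
P(at least one) = 1 − 0.15444 = 0.84556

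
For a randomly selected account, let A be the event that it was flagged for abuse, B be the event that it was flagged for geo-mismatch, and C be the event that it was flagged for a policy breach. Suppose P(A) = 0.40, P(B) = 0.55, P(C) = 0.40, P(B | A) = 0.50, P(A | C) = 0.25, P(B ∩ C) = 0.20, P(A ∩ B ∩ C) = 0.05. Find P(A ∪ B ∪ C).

0.90

P(A ∩ B) = P(A)·P(B|A) = 0.40 × 0.50 = 0.20
P(A ∩ C) = P(C)·P(A|C) = 0.40 × 0.25 = 0.10
By inclusion–exclusion:
P(A ∪ B ∪ C) = 0.40 + 0.55 + 0.40 − 0.20 − 0.10 − 0.20 + 0.05 = 0.90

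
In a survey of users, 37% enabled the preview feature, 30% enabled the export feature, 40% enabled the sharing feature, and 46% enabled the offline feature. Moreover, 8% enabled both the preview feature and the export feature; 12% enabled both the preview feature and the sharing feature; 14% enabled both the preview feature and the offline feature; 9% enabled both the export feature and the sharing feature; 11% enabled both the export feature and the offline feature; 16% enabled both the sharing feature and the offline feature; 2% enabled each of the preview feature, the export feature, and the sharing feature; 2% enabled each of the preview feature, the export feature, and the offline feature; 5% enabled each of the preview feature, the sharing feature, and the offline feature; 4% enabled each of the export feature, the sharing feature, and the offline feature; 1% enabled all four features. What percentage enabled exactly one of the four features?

48%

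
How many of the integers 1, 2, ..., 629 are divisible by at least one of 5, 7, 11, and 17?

Apply inclusion-exclusion:
floor(629/5) + floor(629/7) + floor(629/11) + floor(629/17) − floor(629/35) − floor(629/55) − floor(629/85) − floor(629/77) − floor(629/119) − floor(629/187) + floor(629/385) + floor(629/595) + floor(629/935) + floor(629/1309) − floor(629/6545) = 125 + 89 + 57 + 37 − 17 − 11 − 7 − 8 − 5 − 3 + 1 + 1 + 0 + 0 − 0 = 259

259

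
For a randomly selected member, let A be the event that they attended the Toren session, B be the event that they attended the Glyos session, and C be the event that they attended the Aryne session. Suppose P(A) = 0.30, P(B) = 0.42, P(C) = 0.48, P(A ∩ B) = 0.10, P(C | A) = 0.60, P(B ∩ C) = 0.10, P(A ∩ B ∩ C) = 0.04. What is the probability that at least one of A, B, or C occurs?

P(A ∩ C) = P(A)·P(C|A) = 0.30 × 0.60 = 0.18
P(A ∪ B ∪ C) = 0.30 + 0.42 + 0.48 − 0.10 − 0.18 − 0.10 + 0.04 = 0.86

0.86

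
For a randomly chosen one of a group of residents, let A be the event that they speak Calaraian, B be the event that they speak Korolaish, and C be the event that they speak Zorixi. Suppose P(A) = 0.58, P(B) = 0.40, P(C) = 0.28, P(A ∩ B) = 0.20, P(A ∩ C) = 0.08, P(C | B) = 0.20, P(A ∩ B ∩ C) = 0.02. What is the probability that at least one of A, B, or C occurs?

P(B ∩ C) = P(B)·P(C|B) = 0.40 × 0.20 = 0.08
By inclusion-exclusion,
P(A ∪ B ∪ C) = 0.58 + 0.40 + 0.28 − 0.20 − 0.08 − 0.08 + 0.02 = 0.92

0.92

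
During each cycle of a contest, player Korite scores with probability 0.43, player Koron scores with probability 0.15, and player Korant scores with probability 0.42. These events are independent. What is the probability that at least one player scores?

Independence gives P(none) = ∏(1 − pᵢ).
P(none) = (1 − 0.43) × (1 − 0.15) × (1 − 0.42) = 0.57 × 0.85 × 0.58 = 0.28101
P(at least one) = 1 − 0.28101 = 0.71899

0.71899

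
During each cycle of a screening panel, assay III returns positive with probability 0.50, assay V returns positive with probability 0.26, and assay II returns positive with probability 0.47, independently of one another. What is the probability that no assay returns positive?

P(none) = (1 − 0.50) × (1 − 0.26) × (1 − 0.47) = 0.50 × 0.74 × 0.53 = 0.1961

0.1961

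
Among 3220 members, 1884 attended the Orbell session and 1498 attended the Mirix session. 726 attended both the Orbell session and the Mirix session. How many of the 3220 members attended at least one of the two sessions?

|union| = 1884 + 1498 − 726 = 2656

2656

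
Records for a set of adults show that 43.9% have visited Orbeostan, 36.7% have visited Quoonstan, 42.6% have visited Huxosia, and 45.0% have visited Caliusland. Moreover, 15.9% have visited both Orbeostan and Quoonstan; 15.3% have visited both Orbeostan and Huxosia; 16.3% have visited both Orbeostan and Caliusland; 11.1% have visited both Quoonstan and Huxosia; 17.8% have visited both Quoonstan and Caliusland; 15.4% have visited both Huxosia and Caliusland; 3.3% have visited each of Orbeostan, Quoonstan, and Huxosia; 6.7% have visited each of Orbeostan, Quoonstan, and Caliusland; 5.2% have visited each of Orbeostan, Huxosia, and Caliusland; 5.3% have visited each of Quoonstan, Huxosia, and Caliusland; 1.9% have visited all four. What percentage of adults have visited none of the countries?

P(union) = 43.9 + 36.7 + 42.6 + 45.0 − 15.9 − 15.3 − 16.3 − 11.1 − 17.8 − 15.4 + 3.3 + 6.7 + 5.2 + 5.3 − 1.9 = 95.0%
P(none) = 100% − 95.0% = 5.0%

5.0%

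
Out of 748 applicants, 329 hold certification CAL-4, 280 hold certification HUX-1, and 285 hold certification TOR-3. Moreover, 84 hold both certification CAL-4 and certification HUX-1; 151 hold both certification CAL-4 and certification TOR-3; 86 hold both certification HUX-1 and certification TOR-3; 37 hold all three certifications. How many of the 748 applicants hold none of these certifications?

|union| = 329 + 280 + 285 − 84 − 151 − 86 + 37 = 610
None: 748 − 610 = 138

138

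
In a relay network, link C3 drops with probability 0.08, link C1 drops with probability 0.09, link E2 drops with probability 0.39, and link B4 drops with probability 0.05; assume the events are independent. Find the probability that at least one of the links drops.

Independence gives P(none) = ∏(1 − pᵢ).
P(none) = (1 − 0.08) × (1 − 0.09) × (1 − 0.39) × (1 − 0.05) = 0.92 × 0.91 × 0.61 × 0.95 = 0.4851574
P(at least one) = 1 − 0.4851574 = 0.5148426

0.5148426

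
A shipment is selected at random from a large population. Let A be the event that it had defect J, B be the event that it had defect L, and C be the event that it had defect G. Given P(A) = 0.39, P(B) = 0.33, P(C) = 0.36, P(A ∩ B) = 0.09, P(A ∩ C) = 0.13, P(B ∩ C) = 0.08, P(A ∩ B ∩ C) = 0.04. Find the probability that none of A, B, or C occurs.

0.18

Apply inclusion-exclusion:
P(A ∪ B ∪ C) = 0.39 + 0.33 + 0.36 − 0.09 − 0.13 − 0.08 + 0.04 = 0.82
P(none) = 1 − 0.82 = 0.18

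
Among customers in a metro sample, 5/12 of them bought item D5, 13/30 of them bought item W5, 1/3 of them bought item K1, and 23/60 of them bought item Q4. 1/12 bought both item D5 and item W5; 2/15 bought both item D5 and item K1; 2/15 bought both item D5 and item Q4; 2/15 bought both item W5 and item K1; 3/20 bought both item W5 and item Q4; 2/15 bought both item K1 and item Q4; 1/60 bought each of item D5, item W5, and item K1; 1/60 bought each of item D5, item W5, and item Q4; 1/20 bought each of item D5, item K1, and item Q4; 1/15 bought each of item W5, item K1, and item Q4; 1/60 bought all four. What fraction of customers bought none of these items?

1/15

Apply inclusion-exclusion:
P(at least one) = 5/12 + 13/30 + 1/3 + 23/60 − 1/12 − 2/15 − 2/15 − 2/15 − 3/20 − 2/15 + 1/60 + 1/60 + 1/20 + 1/15 − 1/60 = 14/15
P(none) = 1 − 14/15 = 1/15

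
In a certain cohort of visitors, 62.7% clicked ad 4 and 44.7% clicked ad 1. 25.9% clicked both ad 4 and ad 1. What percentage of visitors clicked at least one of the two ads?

By inclusion-exclusion,
P(union) = 62.7 + 44.7 − 25.9 = 81.5%

81.5%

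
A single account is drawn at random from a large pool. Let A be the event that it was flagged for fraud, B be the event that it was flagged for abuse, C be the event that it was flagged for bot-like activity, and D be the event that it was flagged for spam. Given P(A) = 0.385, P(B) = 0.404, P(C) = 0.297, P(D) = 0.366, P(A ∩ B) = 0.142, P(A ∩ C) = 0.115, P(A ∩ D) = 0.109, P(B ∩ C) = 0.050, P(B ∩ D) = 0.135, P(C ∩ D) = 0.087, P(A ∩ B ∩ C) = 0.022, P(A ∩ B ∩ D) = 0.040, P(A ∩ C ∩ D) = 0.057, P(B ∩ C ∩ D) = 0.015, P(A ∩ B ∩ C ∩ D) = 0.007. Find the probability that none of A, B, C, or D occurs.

0.059

Using inclusion–exclusion:
P(A ∪ B ∪ C ∪ D) = 0.385 + 0.404 + 0.297 + 0.366 − 0.142 − 0.115 − 0.109 − 0.050 − 0.135 − 0.087 + 0.022 + 0.040 + 0.057 + 0.015 − 0.007 = 0.941
P(none) = 1 − 0.941 = 0.059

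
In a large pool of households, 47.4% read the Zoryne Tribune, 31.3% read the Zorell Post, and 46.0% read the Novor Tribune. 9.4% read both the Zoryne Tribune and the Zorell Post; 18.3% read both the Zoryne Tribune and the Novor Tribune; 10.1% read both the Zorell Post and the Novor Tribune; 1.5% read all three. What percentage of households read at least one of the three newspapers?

88.4%

Apply inclusion-exclusion:
P(≥1) = 47.4 + 31.3 + 46.0 − 9.4 − 18.3 − 10.1 + 1.5 = 88.4%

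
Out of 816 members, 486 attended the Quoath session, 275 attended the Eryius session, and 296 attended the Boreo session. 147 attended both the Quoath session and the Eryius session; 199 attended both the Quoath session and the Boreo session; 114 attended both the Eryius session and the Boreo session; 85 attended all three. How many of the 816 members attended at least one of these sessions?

N(≥1) = 486 + 275 + 296 − 147 − 199 − 114 + 85 = 682

682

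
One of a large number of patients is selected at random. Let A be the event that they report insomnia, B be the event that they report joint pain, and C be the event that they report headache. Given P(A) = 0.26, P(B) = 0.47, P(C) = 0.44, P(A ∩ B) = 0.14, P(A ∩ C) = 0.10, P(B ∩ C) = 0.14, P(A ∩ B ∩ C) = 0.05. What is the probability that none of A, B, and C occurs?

By inclusion–exclusion:
P(A ∪ B ∪ C) = 0.26 + 0.47 + 0.44 − 0.14 − 0.10 − 0.14 + 0.05 = 0.84
P(none) = 1 − 0.84 = 0.16

0.16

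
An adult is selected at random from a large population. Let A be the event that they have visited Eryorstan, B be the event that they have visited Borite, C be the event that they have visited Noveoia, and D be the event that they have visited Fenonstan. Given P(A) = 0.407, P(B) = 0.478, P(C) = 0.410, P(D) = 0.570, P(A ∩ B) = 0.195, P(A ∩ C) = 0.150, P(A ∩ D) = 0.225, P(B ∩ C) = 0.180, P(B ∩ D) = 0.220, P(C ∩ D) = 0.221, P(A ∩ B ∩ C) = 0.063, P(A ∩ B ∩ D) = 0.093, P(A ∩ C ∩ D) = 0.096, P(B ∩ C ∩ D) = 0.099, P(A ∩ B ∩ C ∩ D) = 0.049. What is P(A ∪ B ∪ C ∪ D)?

P(A ∪ B ∪ C ∪ D) = 0.407 + 0.478 + 0.410 + 0.570 − 0.195 − 0.150 − 0.225 − 0.180 − 0.220 − 0.221 + 0.063 + 0.093 + 0.096 + 0.099 − 0.049 = 0.976

0.976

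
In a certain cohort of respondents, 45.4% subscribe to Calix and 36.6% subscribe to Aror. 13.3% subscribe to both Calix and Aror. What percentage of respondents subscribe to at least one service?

By inclusion-exclusion,
P(≥1) = 45.4 + 36.6 − 13.3 = 68.7%

68.7%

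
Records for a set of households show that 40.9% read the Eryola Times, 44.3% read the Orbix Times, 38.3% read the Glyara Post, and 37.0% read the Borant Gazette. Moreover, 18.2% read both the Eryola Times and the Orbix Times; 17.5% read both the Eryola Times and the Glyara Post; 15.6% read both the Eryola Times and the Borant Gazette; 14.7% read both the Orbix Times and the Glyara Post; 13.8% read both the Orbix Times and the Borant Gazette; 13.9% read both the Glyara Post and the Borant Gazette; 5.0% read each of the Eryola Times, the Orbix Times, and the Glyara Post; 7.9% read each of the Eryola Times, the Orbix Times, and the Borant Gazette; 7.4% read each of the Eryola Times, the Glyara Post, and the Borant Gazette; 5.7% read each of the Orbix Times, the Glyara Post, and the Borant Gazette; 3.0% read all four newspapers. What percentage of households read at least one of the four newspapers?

89.8%

P(at least one) = 40.9 + 44.3 + 38.3 + 37.0 − 18.2 − 17.5 − 15.6 − 14.7 − 13.8 − 13.9 + 5.0 + 7.9 + 7.4 + 5.7 − 3.0 = 89.8%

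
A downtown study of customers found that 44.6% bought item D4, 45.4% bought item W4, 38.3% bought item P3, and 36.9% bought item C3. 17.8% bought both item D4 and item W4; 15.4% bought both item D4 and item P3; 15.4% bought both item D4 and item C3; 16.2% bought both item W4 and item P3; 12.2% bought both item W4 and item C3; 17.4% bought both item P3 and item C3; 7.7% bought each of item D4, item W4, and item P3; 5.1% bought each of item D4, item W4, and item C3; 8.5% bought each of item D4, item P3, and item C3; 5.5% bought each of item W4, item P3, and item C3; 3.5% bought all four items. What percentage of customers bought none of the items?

5.9%

P(≥1) = 44.6 + 45.4 + 38.3 + 36.9 − 17.8 − 15.4 − 15.4 − 16.2 − 12.2 − 17.4 + 7.7 + 5.1 + 8.5 + 5.5 − 3.5 = 94.1%
P(none) = 100% − 94.1% = 5.9%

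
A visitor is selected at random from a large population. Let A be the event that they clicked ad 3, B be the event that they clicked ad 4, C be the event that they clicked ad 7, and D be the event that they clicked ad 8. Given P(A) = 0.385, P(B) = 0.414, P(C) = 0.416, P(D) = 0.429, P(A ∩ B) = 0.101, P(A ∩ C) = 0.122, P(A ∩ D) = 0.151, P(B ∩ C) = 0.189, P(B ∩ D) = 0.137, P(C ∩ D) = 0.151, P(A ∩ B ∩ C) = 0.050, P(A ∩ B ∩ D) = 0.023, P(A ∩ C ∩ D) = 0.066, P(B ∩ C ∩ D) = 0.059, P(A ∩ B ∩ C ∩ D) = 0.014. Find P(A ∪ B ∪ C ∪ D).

0.977

Inclusion–exclusion gives
P(A ∪ B ∪ C ∪ D) = 0.385 + 0.414 + 0.416 + 0.429 − 0.101 − 0.122 − 0.151 − 0.189 − 0.137 − 0.151 + 0.050 + 0.023 + 0.066 + 0.059 − 0.014 = 0.977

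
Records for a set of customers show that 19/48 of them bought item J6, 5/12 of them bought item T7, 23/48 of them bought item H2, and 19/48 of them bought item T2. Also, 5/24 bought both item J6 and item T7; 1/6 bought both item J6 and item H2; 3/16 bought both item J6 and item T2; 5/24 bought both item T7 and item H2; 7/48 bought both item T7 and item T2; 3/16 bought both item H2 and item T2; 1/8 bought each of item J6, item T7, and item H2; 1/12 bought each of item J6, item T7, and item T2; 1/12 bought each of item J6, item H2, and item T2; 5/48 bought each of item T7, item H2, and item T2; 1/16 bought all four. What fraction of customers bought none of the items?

1/12

Inclusion–exclusion gives
P(≥1) = 19/48 + 5/12 + 23/48 + 19/48 − 5/24 − 1/6 − 3/16 − 5/24 − 7/48 − 3/16 + 1/8 + 1/12 + 1/12 + 5/48 − 1/16 = 11/12
P(none) = 1 − 11/12 = 1/12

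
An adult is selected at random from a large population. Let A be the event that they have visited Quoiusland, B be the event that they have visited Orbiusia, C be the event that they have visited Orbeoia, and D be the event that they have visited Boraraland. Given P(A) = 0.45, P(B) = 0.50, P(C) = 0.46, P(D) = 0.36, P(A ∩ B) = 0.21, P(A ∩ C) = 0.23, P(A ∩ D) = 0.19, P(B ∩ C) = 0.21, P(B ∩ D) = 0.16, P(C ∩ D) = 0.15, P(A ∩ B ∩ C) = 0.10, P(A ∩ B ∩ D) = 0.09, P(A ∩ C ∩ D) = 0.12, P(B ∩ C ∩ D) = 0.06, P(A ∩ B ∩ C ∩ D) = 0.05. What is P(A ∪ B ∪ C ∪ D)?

0.94

By inclusion–exclusion:
P(A ∪ B ∪ C ∪ D) = 0.45 + 0.50 + 0.46 + 0.36 − 0.21 − 0.23 − 0.19 − 0.21 − 0.16 − 0.15 + 0.10 + 0.09 + 0.12 + 0.06 − 0.05 = 0.94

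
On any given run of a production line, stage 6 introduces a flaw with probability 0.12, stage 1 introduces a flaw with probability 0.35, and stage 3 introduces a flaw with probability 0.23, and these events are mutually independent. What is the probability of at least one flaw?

0.55956

P(none) = (1 − 0.12) × (1 − 0.35) × (1 − 0.23) = 0.88 × 0.65 × 0.77 = 0.44044
P(at least one) = 1 − 0.44044 = 0.55956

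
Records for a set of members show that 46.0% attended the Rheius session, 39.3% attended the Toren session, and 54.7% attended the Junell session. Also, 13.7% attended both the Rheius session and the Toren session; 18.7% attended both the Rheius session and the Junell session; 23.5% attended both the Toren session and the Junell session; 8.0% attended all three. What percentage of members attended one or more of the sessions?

92.1%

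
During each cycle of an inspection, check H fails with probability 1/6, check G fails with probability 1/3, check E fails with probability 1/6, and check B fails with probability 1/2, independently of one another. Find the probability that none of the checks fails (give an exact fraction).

25/108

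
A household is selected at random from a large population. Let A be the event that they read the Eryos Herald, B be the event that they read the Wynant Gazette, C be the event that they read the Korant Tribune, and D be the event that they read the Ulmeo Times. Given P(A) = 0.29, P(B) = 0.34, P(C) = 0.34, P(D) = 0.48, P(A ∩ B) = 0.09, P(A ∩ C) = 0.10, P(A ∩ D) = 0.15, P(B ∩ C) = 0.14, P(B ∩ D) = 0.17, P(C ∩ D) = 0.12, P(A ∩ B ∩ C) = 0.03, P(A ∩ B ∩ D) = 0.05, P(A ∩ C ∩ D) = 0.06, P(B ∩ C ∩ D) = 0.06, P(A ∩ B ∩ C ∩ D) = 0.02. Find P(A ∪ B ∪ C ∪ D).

Inclusion–exclusion gives
P(A ∪ B ∪ C ∪ D) = 0.29 + 0.34 + 0.34 + 0.48 − 0.09 − 0.10 − 0.15 − 0.14 − 0.17 − 0.12 + 0.03 + 0.05 + 0.06 + 0.06 − 0.02 = 0.86

0.86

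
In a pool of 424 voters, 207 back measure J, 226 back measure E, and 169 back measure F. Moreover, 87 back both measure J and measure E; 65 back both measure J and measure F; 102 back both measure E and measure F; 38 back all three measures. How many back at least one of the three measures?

|at least one| = 207 + 226 + 169 − 87 − 65 − 102 + 38 = 386

386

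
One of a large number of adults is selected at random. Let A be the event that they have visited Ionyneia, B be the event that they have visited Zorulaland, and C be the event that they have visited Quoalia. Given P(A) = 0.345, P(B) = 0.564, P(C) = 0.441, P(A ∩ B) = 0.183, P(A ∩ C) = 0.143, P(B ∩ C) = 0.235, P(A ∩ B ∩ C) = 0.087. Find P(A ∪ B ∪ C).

0.876

Apply inclusion-exclusion:
P(A ∪ B ∪ C) = 0.345 + 0.564 + 0.441 − 0.183 − 0.143 − 0.235 + 0.087 = 0.876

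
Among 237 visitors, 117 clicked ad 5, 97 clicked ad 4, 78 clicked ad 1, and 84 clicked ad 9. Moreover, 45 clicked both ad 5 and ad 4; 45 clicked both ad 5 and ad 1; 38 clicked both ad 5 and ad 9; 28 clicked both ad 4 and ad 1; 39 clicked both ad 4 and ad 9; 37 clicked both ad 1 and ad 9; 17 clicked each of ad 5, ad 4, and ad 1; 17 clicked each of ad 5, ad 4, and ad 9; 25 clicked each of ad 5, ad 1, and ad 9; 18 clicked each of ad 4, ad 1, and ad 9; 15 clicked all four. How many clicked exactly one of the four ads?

83

|exactly one| = 117 + 97 + 78 + 84 − 2·45 − 2·45 − 2·38 − 2·28 − 2·39 − 2·37 + 3·17 + 3·17 + 3·25 + 3·18 − 4·15 = 83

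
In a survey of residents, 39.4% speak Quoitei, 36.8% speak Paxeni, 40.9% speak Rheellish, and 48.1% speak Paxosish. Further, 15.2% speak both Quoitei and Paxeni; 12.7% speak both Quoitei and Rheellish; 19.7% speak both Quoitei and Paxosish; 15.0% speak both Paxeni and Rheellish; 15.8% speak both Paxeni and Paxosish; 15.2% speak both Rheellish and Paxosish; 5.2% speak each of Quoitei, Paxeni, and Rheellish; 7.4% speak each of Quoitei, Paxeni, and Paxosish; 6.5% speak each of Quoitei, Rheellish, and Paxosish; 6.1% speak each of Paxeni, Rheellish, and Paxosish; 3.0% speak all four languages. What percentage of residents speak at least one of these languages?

By inclusion–exclusion:
P(union) = 39.4 + 36.8 + 40.9 + 48.1 − 15.2 − 12.7 − 19.7 − 15.0 − 15.8 − 15.2 + 5.2 + 7.4 + 6.5 + 6.1 − 3.0 = 93.8%

93.8%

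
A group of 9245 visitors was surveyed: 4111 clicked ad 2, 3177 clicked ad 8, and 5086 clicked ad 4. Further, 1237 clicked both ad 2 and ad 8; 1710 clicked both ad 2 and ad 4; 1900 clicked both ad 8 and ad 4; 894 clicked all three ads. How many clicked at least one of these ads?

8421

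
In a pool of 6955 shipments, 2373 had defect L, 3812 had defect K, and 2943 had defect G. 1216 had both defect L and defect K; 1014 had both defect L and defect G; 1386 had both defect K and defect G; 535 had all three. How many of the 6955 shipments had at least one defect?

By inclusion–exclusion:
N(≥1) = 2373 + 3812 + 2943 − 1216 − 1014 − 1386 + 535 = 6047

6047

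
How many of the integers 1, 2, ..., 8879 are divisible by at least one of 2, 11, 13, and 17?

5373

Inclusion–exclusion gives
⌊8879/2⌋ + ⌊8879/11⌋ + ⌊8879/13⌋ + ⌊8879/17⌋ − ⌊8879/22⌋ − ⌊8879/26⌋ − ⌊8879/34⌋ − ⌊8879/143⌋ − ⌊8879/187⌋ − ⌊8879/221⌋ + ⌊8879/286⌋ + ⌊8879/374⌋ + ⌊8879/442⌋ + ⌊8879/2431⌋ − ⌊8879/4862⌋ = 4439 + 807 + 683 + 522 − 403 − 341 − 261 − 62 − 47 − 40 + 31 + 23 + 20 + 3 − 1 = 5373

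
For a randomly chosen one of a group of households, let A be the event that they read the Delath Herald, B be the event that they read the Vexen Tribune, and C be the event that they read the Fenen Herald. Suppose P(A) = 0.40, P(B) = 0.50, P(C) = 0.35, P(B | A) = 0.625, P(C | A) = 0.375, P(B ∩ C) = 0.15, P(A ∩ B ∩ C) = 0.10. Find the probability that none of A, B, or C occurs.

P(A ∩ B) = P(A)·P(B|A) = 0.40 × 0.625 = 0.25
P(A ∩ C) = P(A)·P(C|A) = 0.40 × 0.375 = 0.15
P(A ∪ B ∪ C) = 0.40 + 0.50 + 0.35 − 0.25 − 0.15 − 0.15 + 0.10 = 0.80
P(none) = 1 − 0.80 = 0.20

0.20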